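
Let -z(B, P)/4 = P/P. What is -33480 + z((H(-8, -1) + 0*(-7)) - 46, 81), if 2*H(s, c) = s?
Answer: -33484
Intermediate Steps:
H(s, c) = s/2
z(B, P) = -4 (z(B, P) = -4*P/P = -4*1 = -4)
-33480 + z((H(-8, -1) + 0*(-7)) - 46, 81) = -33480 - 4 = -33484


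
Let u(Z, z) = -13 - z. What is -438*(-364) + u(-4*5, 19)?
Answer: 159400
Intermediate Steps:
-438*(-364) + u(-4*5, 19) = -438*(-364) + (-13 - 1*19) = 159432 + (-13 - 19) = 159432 - 32 = 159400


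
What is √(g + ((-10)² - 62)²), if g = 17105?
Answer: 9*√229 ≈ 136.19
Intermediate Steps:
√(g + ((-10)² - 62)²) = √(17105 + ((-10)² - 62)²) = √(17105 + (100 - 62)²) = √(17105 + 38²) = √(17105 + 1444) = √18549 = 9*√229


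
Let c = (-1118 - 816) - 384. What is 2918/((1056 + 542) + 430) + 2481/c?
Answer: 216557/587613 ≈ 0.36854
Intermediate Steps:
c = -2318 (c = -1934 - 384 = -2318)
2918/((1056 + 542) + 430) + 2481/c = 2918/((1056 + 542) + 430) + 2481/(-2318) = 2918/(1598 + 430) + 2481*(-1/2318) = 2918/2028 - 2481/2318 = 2918*(1/2028) - 2481/2318 = 1459/1014 - 2481/2318 = 216557/587613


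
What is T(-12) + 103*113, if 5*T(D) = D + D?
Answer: 58171/5 ≈ 11634.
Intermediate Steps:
T(D) = 2*D/5 (T(D) = (D + D)/5 = (2*D)/5 = 2*D/5)
T(-12) + 103*113 = (⅖)*(-12) + 103*113 = -24/5 + 11639 = 58171/5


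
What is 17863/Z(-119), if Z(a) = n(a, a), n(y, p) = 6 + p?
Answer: -17863/113 ≈ -158.08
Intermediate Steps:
Z(a) = 6 + a
17863/Z(-119) = 17863/(6 - 119) = 17863/(-113) = 17863*(-1/113) = -17863/113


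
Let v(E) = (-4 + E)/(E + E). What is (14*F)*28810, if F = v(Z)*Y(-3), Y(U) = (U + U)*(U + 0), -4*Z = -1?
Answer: -54450900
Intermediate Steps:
Z = ¼ (Z = -¼*(-1) = ¼ ≈ 0.25000)
v(E) = (-4 + E)/(2*E) (v(E) = (-4 + E)/((2*E)) = (-4 + E)*(1/(2*E)) = (-4 + E)/(2*E))
Y(U) = 2*U² (Y(U) = (2*U)*U = 2*U²)
F = -135 (F = ((-4 + ¼)/(2*(¼)))*(2*(-3)²) = ((½)*4*(-15/4))*(2*9) = -15/2*18 = -135)
(14*F)*28810 = (14*(-135))*28810 = -1890*28810 = -54450900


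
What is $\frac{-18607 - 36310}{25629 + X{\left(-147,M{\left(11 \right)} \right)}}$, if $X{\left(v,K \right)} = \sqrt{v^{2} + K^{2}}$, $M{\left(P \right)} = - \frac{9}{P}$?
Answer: $- \frac{56767867651}{26491902597} + \frac{604087 \sqrt{290530}}{26491902597} \approx -2.1305$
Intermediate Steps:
$X{\left(v,K \right)} = \sqrt{K^{2} + v^{2}}$
$\frac{-18607 - 36310}{25629 + X{\left(-147,M{\left(11 \right)} \right)}} = \frac{-18607 - 36310}{25629 + \sqrt{\left(- \frac{9}{11}\right)^{2} + \left(-147\right)^{2}}} = - \frac{54917}{25629 + \sqrt{\left(\left(-9\right) \frac{1}{11}\right)^{2} + 21609}} = - \frac{54917}{25629 + \sqrt{\left(- \frac{9}{11}\right)^{2} + 21609}} = - \frac{54917}{25629 + \sqrt{\frac{81}{121} + 21609}} = - \frac{54917}{25629 + \sqrt{\frac{2614770}{121}}} = - \frac{54917}{25629 + \frac{3 \sqrt{290530}}{11}}$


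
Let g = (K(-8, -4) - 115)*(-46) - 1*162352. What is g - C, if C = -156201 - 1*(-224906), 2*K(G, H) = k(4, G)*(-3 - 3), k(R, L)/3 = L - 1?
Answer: -229493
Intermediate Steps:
k(R, L) = -3 + 3*L (k(R, L) = 3*(L - 1) = 3*(-1 + L) = -3 + 3*L)
K(G, H) = 9 - 9*G (K(G, H) = ((-3 + 3*G)*(-3 - 3))/2 = ((-3 + 3*G)*(-6))/2 = (18 - 18*G)/2 = 9 - 9*G)
C = 68705 (C = -156201 + 224906 = 68705)
g = -160788 (g = ((9 - 9*(-8)) - 115)*(-46) - 1*162352 = ((9 + 72) - 115)*(-46) - 162352 = (81 - 115)*(-46) - 162352 = -34*(-46) - 162352 = 1564 - 162352 = -160788)
g - C = -160788 - 1*68705 = -160788 - 68705 = -229493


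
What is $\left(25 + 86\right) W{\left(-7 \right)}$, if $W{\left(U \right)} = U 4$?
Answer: $-3108$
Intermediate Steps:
$W{\left(U \right)} = 4 U$
$\left(25 + 86\right) W{\left(-7 \right)} = \left(25 + 86\right) 4 \left(-7\right) = 111 \left(-28\right) = -3108$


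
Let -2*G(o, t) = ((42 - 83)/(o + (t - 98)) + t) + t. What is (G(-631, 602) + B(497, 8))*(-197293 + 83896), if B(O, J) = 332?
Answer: 7781415537/254 ≈ 3.0635e+7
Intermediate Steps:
G(o, t) = -t + 41/(2*(-98 + o + t)) (G(o, t) = -(((42 - 83)/(o + (t - 98)) + t) + t)/2 = -((-41/(o + (-98 + t)) + t) + t)/2 = -((-41/(-98 + o + t) + t) + t)/2 = -((t - 41/(-98 + o + t)) + t)/2 = -(-41/(-98 + o + t) + 2*t)/2 = -t + 41/(2*(-98 + o + t)))
(G(-631, 602) + B(497, 8))*(-197293 + 83896) = ((41/2 - 1*602² + 98*602 - 1*(-631)*602)/(-98 - 631 + 602) + 332)*(-197293 + 83896) = ((41/2 - 1*362404 + 58996 + 379862)/(-127) + 332)*(-113397) = (-(41/2 - 362404 + 58996 + 379862)/127 + 332)*(-113397) = (-1/127*152949/2 + 332)*(-113397) = (-152949/254 + 332)*(-113397) = -68621/254*(-113397) = 7781415537/254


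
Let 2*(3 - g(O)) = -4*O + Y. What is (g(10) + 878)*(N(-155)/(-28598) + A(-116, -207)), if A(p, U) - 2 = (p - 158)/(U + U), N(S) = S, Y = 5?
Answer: 9457960217/3946524 ≈ 2396.5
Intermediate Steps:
A(p, U) = 2 + (-158 + p)/(2*U) (A(p, U) = 2 + (p - 158)/(U + U) = 2 + (-158 + p)/((2*U)) = 2 + (-158 + p)*(1/(2*U)) = 2 + (-158 + p)/(2*U))
g(O) = 1/2 + 2*O (g(O) = 3 - (-4*O + 5)/2 = 3 - (5 - 4*O)/2 = 3 + (-5/2 + 2*O) = 1/2 + 2*O)
(g(10) + 878)*(N(-155)/(-28598) + A(-116, -207)) = ((1/2 + 2*10) + 878)*(-155/(-28598) + (1/2)*(-158 - 116 + 4*(-207))/(-207)) = ((1/2 + 20) + 878)*(-155*(-1/28598) + (1/2)*(-1/207)*(-158 - 116 - 828)) = (41/2 + 878)*(155/28598 + (1/2)*(-1/207)*(-1102)) = 1797*(155/28598 + 551/207)/2 = (1797/2)*(15789583/5919786) = 9457960217/3946524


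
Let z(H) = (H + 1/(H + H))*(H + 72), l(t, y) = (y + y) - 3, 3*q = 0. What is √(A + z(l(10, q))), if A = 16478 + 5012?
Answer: 3*√9454/2 ≈ 145.85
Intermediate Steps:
q = 0 (q = (⅓)*0 = 0)
A = 21490
l(t, y) = -3 + 2*y (l(t, y) = 2*y - 3 = -3 + 2*y)
z(H) = (72 + H)*(H + 1/(2*H)) (z(H) = (H + 1/(2*H))*(72 + H) = (72 + H)*(H + 1/(2*H)))
√(A + z(l(10, q))) = √(21490 + (½ + (-3 + 2*0)² + 36/(-3 + 2*0) + 72*(-3 + 2*0))) = √(21490 + (½ + (-3 + 0)² + 36/(-3 + 0) + 72*(-3 + 0))) = √(21490 + (½ + (-3)² + 36/(-3) + 72*(-3))) = √(21490 + (½ + 9 + 36*(-⅓) - 216)) = √(21490 + (½ + 9 - 12 - 216)) = √(21490 - 437/2) = √(42543/2) = 3*√9454/2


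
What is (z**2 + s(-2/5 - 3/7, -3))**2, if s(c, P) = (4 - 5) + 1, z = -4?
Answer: 256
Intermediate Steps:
s(c, P) = 0 (s(c, P) = -1 + 1 = 0)
(z**2 + s(-2/5 - 3/7, -3))**2 = ((-4)**2 + 0)**2 = (16 + 0)**2 = 16**2 = 256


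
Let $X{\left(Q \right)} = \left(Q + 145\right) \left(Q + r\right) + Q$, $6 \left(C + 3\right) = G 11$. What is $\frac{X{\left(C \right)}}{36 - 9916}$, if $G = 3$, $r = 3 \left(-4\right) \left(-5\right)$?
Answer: $- \frac{7377}{7904} \approx -0.93332$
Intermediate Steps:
$r = 60$ ($r = \left(-12\right) \left(-5\right) = 60$)
$C = \frac{5}{2}$ ($C = -3 + \frac{3 \cdot 11}{6} = -3 + \frac{1}{6} \cdot 33 = -3 + \frac{11}{2} = \frac{5}{2} \approx 2.5$)
$X{\left(Q \right)} = Q + \left(60 + Q\right) \left(145 + Q\right)$ ($X{\left(Q \right)} = \left(Q + 145\right) \left(Q + 60\right) + Q = \left(145 + Q\right) \left(60 + Q\right) + Q = \left(60 + Q\right) \left(145 + Q\right) + Q = Q + \left(60 + Q\right) \left(145 + Q\right)$)
$\frac{X{\left(C \right)}}{36 - 9916} = \frac{8700 + \left(\frac{5}{2}\right)^{2} + 206 \cdot \frac{5}{2}}{36 - 9916} = \frac{8700 + \frac{25}{4} + 515}{36 - 9916} = \frac{36885}{4 \left(-9880\right)} = \frac{36885}{4} \left(- \frac{1}{9880}\right) = - \frac{7377}{7904}$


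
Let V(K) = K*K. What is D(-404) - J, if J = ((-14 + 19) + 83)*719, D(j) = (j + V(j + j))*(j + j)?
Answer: -527250952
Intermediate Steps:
V(K) = K²
D(j) = 2*j*(j + 4*j²) (D(j) = (j + (j + j)²)*(j + j) = (j + (2*j)²)*(2*j) = (j + 4*j²)*(2*j) = 2*j*(j + 4*j²))
J = 63272 (J = (5 + 83)*719 = 88*719 = 63272)
D(-404) - J = (-404)²*(2 + 8*(-404)) - 1*63272 = 163216*(2 - 3232) - 63272 = 163216*(-3230) - 63272 = -527187680 - 63272 = -527250952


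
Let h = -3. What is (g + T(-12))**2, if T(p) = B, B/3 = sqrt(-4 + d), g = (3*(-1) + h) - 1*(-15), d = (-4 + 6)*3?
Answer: 99 + 54*sqrt(2) ≈ 175.37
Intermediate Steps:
d = 6 (d = 2*3 = 6)
g = 9 (g = (3*(-1) - 3) - 1*(-15) = (-3 - 3) + 15 = -6 + 15 = 9)
B = 3*sqrt(2) (B = 3*sqrt(-4 + 6) = 3*sqrt(2) ≈ 4.2426)
T(p) = 3*sqrt(2)
(g + T(-12))**2 = (9 + 3*sqrt(2))**2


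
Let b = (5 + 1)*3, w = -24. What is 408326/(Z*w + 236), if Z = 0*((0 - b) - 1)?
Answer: 204163/118 ≈ 1730.2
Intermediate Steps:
b = 18 (b = 6*3 = 18)
Z = 0 (Z = 0*((0 - 1*18) - 1) = 0*((0 - 18) - 1) = 0*(-18 - 1) = 0*(-19) = 0)
408326/(Z*w + 236) = 408326/(0*(-24) + 236) = 408326/(0 + 236) = 408326/236 = 408326*(1/236) = 204163/118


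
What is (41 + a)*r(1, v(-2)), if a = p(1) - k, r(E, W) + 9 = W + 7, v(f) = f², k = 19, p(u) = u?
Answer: 46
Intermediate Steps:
r(E, W) = -2 + W (r(E, W) = -9 + (W + 7) = -9 + (7 + W) = -2 + W)
a = -18 (a = 1 - 1*19 = 1 - 19 = -18)
(41 + a)*r(1, v(-2)) = (41 - 18)*(-2 + (-2)²) = 23*(-2 + 4) = 23*2 = 46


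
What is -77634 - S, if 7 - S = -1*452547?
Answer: -530188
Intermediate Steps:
S = 452554 (S = 7 - (-1)*452547 = 7 - 1*(-452547) = 7 + 452547 = 452554)
-77634 - S = -77634 - 1*452554 = -77634 - 452554 = -530188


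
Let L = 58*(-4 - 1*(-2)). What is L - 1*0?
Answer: -116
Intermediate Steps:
L = -116 (L = 58*(-4 + 2) = 58*(-2) = -116)
L - 1*0 = -116 - 1*0 = -116 + 0 = -116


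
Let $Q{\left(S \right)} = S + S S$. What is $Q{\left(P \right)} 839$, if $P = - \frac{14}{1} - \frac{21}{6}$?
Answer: $\frac{969045}{4} \approx 2.4226 \cdot 10^{5}$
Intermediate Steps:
$P = - \frac{35}{2}$ ($P = \left(-14\right) 1 - \frac{7}{2} = -14 - \frac{7}{2} = - \frac{35}{2} \approx -17.5$)
$Q{\left(S \right)} = S + S^{2}$
$Q{\left(P \right)} 839 = - \frac{35 \left(1 - \frac{35}{2}\right)}{2} \cdot 839 = \left(- \frac{35}{2}\right) \left(- \frac{33}{2}\right) 839 = \frac{1155}{4} \cdot 839 = \frac{969045}{4}$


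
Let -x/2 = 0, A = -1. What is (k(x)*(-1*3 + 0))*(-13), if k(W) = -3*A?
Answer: 117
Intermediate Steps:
x = 0 (x = -2*0 = 0)
k(W) = 3 (k(W) = -3*(-1) = 3)
(k(x)*(-1*3 + 0))*(-13) = (3*(-1*3 + 0))*(-13) = (3*(-3 + 0))*(-13) = (3*(-3))*(-13) = -9*(-13) = 117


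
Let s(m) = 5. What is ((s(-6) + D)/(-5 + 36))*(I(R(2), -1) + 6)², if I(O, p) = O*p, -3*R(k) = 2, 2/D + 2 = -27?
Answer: 57200/8091 ≈ 7.0696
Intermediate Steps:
D = -2/29 (D = 2/(-2 - 27) = 2/(-29) = 2*(-1/29) = -2/29 ≈ -0.068966)
R(k) = -⅔ (R(k) = -⅓*2 = -⅔)
((s(-6) + D)/(-5 + 36))*(I(R(2), -1) + 6)² = ((5 - 2/29)/(-5 + 36))*(-⅔*(-1) + 6)² = ((143/29)/31)*(⅔ + 6)² = ((143/29)*(1/31))*(20/3)² = (143/899)*(400/9) = 57200/8091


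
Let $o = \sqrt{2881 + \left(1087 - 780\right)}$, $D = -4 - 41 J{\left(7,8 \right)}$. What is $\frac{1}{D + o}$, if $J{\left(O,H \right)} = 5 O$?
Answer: $- \frac{1439}{2067533} - \frac{2 \sqrt{797}}{2067533} \approx -0.00072331$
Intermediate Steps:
$D = -1439$ ($D = -4 - 41 \cdot 5 \cdot 7 = -4 - 1435 = -1439$)
$o = 2 \sqrt{797}$ ($o = \sqrt{2881 + \left(1087 - 780\right)} = \sqrt{2881 + 307} = \sqrt{3188} = 2 \sqrt{797} \approx 56.462$)
$\frac{1}{D + o} = \frac{1}{-1439 + 2 \sqrt{797}}$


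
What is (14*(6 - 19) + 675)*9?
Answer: 4437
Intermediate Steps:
(14*(6 - 19) + 675)*9 = (14*(-13) + 675)*9 = (-182 + 675)*9 = 493*9 = 4437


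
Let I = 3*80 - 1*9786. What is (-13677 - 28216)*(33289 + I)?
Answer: -994665499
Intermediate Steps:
I = -9546 (I = 240 - 9786 = -9546)
(-13677 - 28216)*(33289 + I) = (-13677 - 28216)*(33289 - 9546) = -41893*23743 = -994665499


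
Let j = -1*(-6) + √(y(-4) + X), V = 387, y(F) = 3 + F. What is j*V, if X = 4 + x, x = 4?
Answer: 2322 + 387*√7 ≈ 3345.9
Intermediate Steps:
X = 8 (X = 4 + 4 = 8)
j = 6 + √7 (j = -1*(-6) + √((3 - 4) + 8) = 6 + √(-1 + 8) = 6 + √7 ≈ 8.6458)
j*V = (6 + √7)*387 = 2322 + 387*√7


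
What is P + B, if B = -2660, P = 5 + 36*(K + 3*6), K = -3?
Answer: -2115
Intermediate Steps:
P = 545 (P = 5 + 36*(-3 + 3*6) = 5 + 36*(-3 + 18) = 5 + 36*15 = 5 + 540 = 545)
P + B = 545 - 2660 = -2115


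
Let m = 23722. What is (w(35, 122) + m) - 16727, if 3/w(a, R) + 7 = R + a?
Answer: 349751/50 ≈ 6995.0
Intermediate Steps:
w(a, R) = 3/(-7 + R + a) (w(a, R) = 3/(-7 + (R + a)) = 3/(-7 + R + a))
(w(35, 122) + m) - 16727 = (3/(-7 + 122 + 35) + 23722) - 16727 = (3/150 + 23722) - 16727 = (3*(1/150) + 23722) - 16727 = (1/50 + 23722) - 16727 = 1186101/50 - 16727 = 349751/50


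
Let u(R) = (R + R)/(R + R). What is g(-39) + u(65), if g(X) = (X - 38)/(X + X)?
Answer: 155/78 ≈ 1.9872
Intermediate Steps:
u(R) = 1 (u(R) = (2*R)/((2*R)) = (2*R)*(1/(2*R)) = 1)
g(X) = (-38 + X)/(2*X) (g(X) = (-38 + X)/((2*X)) = (-38 + X)*(1/(2*X)) = (-38 + X)/(2*X))
g(-39) + u(65) = (1/2)*(-38 - 39)/(-39) + 1 = (1/2)*(-1/39)*(-77) + 1 = 77/78 + 1 = 155/78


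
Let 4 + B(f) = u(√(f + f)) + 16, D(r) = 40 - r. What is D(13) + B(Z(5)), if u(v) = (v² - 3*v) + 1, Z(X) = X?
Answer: 50 - 3*√10 ≈ 40.513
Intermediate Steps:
u(v) = 1 + v² - 3*v
B(f) = 13 + 2*f - 3*√2*√f (B(f) = -4 + ((1 + (√(f + f))² - 3*√(f + f)) + 16) = -4 + ((1 + (√(2*f))² - 3*√2*√f) + 16) = -4 + ((1 + (√2*√f)² - 3*√2*√f) + 16) = -4 + ((1 + 2*f - 3*√2*√f) + 16) = -4 + (17 + 2*f - 3*√2*√f) = 13 + 2*f - 3*√2*√f)
D(13) + B(Z(5)) = (40 - 1*13) + (13 + 2*5 - 3*√2*√5) = (40 - 13) + (13 + 10 - 3*√10) = 27 + (23 - 3*√10) = 50 - 3*√10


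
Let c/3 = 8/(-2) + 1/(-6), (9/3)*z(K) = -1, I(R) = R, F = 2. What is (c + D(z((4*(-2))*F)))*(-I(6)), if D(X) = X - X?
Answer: 75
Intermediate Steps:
z(K) = -1/3 (z(K) = (1/3)*(-1) = -1/3)
D(X) = 0
c = -25/2 (c = 3*(8/(-2) + 1/(-6)) = 3*(8*(-1/2) + 1*(-1/6)) = 3*(-4 - 1/6) = 3*(-25/6) = -25/2 ≈ -12.500)
(c + D(z((4*(-2))*F)))*(-I(6)) = (-25/2 + 0)*(-1*6) = -25/2*(-6) = 75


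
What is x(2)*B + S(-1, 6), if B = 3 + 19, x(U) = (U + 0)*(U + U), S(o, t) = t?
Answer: 182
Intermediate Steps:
x(U) = 2*U² (x(U) = U*(2*U) = 2*U²)
B = 22
x(2)*B + S(-1, 6) = (2*2²)*22 + 6 = (2*4)*22 + 6 = 8*22 + 6 = 176 + 6 = 182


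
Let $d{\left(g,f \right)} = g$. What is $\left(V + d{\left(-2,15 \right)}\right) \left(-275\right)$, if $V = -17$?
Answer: $5225$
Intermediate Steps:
$\left(V + d{\left(-2,15 \right)}\right) \left(-275\right) = \left(-17 - 2\right) \left(-275\right) = \left(-19\right) \left(-275\right) = 5225$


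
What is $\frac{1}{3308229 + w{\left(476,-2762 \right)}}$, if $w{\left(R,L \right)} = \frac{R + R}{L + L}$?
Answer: $\frac{1381}{4568664011} \approx 3.0228 \cdot 10^{-7}$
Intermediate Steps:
$w{\left(R,L \right)} = \frac{R}{L}$ ($w{\left(R,L \right)} = \frac{2 R}{2 L} = 2 R \frac{1}{2 L} = \frac{R}{L}$)
$\frac{1}{3308229 + w{\left(476,-2762 \right)}} = \frac{1}{3308229 + \frac{476}{-2762}} = \frac{1}{3308229 + 476 \left(- \frac{1}{2762}\right)} = \frac{1}{3308229 - \frac{238}{1381}} = \frac{1}{\frac{4568664011}{1381}} = \frac{1381}{4568664011}$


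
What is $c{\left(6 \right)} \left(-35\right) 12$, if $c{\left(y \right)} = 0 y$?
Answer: $0$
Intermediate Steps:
$c{\left(y \right)} = 0$
$c{\left(6 \right)} \left(-35\right) 12 = 0 \left(-35\right) 12 = 0 \cdot 12 = 0$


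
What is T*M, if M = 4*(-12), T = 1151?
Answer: -55248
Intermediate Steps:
M = -48
T*M = 1151*(-48) = -55248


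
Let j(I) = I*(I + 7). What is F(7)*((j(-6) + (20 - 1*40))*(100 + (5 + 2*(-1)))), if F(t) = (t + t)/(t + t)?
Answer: -2678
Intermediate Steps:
F(t) = 1 (F(t) = (2*t)/((2*t)) = (2*t)*(1/(2*t)) = 1)
j(I) = I*(7 + I)
F(7)*((j(-6) + (20 - 1*40))*(100 + (5 + 2*(-1)))) = 1*((-6*(7 - 6) + (20 - 1*40))*(100 + (5 + 2*(-1)))) = 1*((-6*1 + (20 - 40))*(100 + (5 - 2))) = 1*((-6 - 20)*(100 + 3)) = 1*(-26*103) = 1*(-2678) = -2678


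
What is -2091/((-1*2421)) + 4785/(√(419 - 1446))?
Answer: 697/807 - 4785*I*√1027/1027 ≈ 0.86369 - 149.31*I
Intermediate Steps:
-2091/((-1*2421)) + 4785/(√(419 - 1446)) = -2091/(-2421) + 4785/(√(-1027)) = -2091*(-1/2421) + 4785/((I*√1027)) = 697/807 + 4785*(-I*√1027/1027) = 697/807 - 4785*I*√1027/1027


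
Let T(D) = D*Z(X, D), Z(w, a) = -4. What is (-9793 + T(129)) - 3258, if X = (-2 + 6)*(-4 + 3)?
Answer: -13567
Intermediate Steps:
X = -4 (X = 4*(-1) = -4)
T(D) = -4*D (T(D) = D*(-4) = -4*D)
(-9793 + T(129)) - 3258 = (-9793 - 4*129) - 3258 = (-9793 - 516) - 3258 = -10309 - 3258 = -13567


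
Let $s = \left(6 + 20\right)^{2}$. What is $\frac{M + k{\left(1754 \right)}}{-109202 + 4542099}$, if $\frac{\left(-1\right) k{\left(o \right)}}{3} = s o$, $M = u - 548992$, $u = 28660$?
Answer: $- \frac{582492}{633271} \approx -0.91982$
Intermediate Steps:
$M = -520332$ ($M = 28660 - 548992 = -520332$)
$s = 676$ ($s = 26^{2} = 676$)
$k{\left(o \right)} = - 2028 o$ ($k{\left(o \right)} = - 3 \cdot 676 o = - 2028 o$)
$\frac{M + k{\left(1754 \right)}}{-109202 + 4542099} = \frac{-520332 - 3557112}{-109202 + 4542099} = \frac{-520332 - 3557112}{4432897} = \left(-4077444\right) \frac{1}{4432897} = - \frac{582492}{633271}$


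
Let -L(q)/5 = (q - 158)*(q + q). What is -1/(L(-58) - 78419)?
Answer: 1/203699 ≈ 4.9092e-6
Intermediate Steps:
L(q) = -10*q*(-158 + q) (L(q) = -5*(q - 158)*(q + q) = -5*(-158 + q)*2*q = -10*q*(-158 + q))
-1/(L(-58) - 78419) = -1/(10*(-58)*(158 - 1*(-58)) - 78419) = -1/(10*(-58)*(158 + 58) - 78419) = -1/(10*(-58)*216 - 78419) = -1/(-125280 - 78419) = -1/(-203699) = -1*(-1/203699) = 1/203699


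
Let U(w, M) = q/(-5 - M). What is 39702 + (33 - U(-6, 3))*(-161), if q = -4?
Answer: 68939/2 ≈ 34470.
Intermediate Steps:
U(w, M) = -4/(-5 - M)
39702 + (33 - U(-6, 3))*(-161) = 39702 + (33 - 4/(5 + 3))*(-161) = 39702 + (33 - 4/8)*(-161) = 39702 + (33 - 1*½)*(-161) = 39702 + (33 - ½)*(-161) = 39702 + (65/2)*(-161) = 39702 - 10465/2 = 68939/2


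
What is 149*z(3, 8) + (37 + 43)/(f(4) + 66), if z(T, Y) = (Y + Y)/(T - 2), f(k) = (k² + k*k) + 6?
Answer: 31002/13 ≈ 2384.8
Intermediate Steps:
f(k) = 6 + 2*k² (f(k) = (k² + k²) + 6 = 2*k² + 6 = 6 + 2*k²)
z(T, Y) = 2*Y/(-2 + T) (z(T, Y) = (2*Y)/(-2 + T) = 2*Y/(-2 + T))
149*z(3, 8) + (37 + 43)/(f(4) + 66) = 149*(2*8/(-2 + 3)) + (37 + 43)/((6 + 2*4²) + 66) = 149*(2*8/1) + 80/((6 + 2*16) + 66) = 149*(2*8*1) + 80/((6 + 32) + 66) = 149*16 + 80/(38 + 66) = 2384 + 80/104 = 2384 + 80*(1/104) = 2384 + 10/13 = 31002/13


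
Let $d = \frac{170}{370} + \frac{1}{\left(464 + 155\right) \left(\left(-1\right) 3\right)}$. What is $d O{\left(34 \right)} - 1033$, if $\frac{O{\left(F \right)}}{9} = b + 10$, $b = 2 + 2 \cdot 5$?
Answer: $- \frac{21577687}{22903} \approx -942.13$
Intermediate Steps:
$b = 12$ ($b = 2 + 10 = 12$)
$O{\left(F \right)} = 198$ ($O{\left(F \right)} = 9 \left(12 + 10\right) = 9 \cdot 22 = 198$)
$d = \frac{31532}{68709}$ ($d = 170 \cdot \frac{1}{370} + \frac{1}{619 \left(-3\right)} = \frac{17}{37} + \frac{1}{619} \left(- \frac{1}{3}\right) = \frac{17}{37} - \frac{1}{1857} = \frac{31532}{68709} \approx 0.45892$)
$d O{\left(34 \right)} - 1033 = \frac{31532}{68709} \cdot 198 - 1033 = \frac{2081112}{22903} - 1033 = - \frac{21577687}{22903}$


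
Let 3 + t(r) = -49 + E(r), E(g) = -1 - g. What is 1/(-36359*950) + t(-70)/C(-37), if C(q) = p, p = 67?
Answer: 587197783/2314250350 ≈ 0.25373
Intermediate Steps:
t(r) = -53 - r (t(r) = -3 + (-49 + (-1 - r)) = -3 + (-50 - r) = -53 - r)
C(q) = 67
1/(-36359*950) + t(-70)/C(-37) = 1/(-36359*950) + (-53 - 1*(-70))/67 = -1/36359*1/950 + (-53 + 70)*(1/67) = -1/34541050 + 17*(1/67) = -1/34541050 + 17/67 = 587197783/2314250350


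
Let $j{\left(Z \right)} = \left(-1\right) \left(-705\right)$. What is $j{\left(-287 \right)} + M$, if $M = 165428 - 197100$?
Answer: $-30967$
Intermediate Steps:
$j{\left(Z \right)} = 705$
$M = -31672$
$j{\left(-287 \right)} + M = 705 - 31672 = -30967$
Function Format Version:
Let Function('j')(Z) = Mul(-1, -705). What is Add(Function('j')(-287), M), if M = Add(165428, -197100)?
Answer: -30967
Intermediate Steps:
Function('j')(Z) = 705
M = -31672
Add(Function('j')(-287), M) = Add(705, -31672) = -30967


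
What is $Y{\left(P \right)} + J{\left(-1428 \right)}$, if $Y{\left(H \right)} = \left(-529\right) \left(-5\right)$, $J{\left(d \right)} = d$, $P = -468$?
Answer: $1217$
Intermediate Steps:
$Y{\left(H \right)} = 2645$
$Y{\left(P \right)} + J{\left(-1428 \right)} = 2645 - 1428 = 1217$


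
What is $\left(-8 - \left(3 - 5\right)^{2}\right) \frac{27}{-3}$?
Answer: $108$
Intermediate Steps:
$\left(-8 - \left(3 - 5\right)^{2}\right) \frac{27}{-3} = \left(-8 - \left(-2\right)^{2}\right) 27 \left(- \frac{1}{3}\right) = \left(-8 - 4\right) \left(-9\right) = \left(-12\right) \left(-9\right) = 108$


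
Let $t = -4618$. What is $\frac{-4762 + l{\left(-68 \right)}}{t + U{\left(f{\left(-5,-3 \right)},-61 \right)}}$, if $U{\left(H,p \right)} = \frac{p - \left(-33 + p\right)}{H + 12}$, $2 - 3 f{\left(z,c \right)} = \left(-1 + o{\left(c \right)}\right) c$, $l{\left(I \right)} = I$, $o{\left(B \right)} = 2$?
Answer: $\frac{198030}{189239} \approx 1.0465$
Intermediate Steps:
$f{\left(z,c \right)} = \frac{2}{3} - \frac{c}{3}$ ($f{\left(z,c \right)} = \frac{2}{3} - \frac{\left(-1 + 2\right) c}{3} = \frac{2}{3} - \frac{1 c}{3} = \frac{2}{3} - \frac{c}{3}$)
$U{\left(H,p \right)} = \frac{33}{12 + H}$
$\frac{-4762 + l{\left(-68 \right)}}{t + U{\left(f{\left(-5,-3 \right)},-61 \right)}} = \frac{-4762 - 68}{-4618 + \frac{33}{12 + \left(\frac{2}{3} - -1\right)}} = - \frac{4830}{-4618 + \frac{33}{12 + \left(\frac{2}{3} + 1\right)}} = - \frac{4830}{-4618 + \frac{33}{12 + \frac{5}{3}}} = - \frac{4830}{-4618 + \frac{33}{\frac{41}{3}}} = - \frac{4830}{-4618 + 33 \cdot \frac{3}{41}} = - \frac{4830}{-4618 + \frac{99}{41}} = - \frac{4830}{- \frac{189239}{41}} = \left(-4830\right) \left(- \frac{41}{189239}\right) = \frac{198030}{189239}$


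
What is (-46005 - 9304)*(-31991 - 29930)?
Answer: 3424788589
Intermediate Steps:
(-46005 - 9304)*(-31991 - 29930) = -55309*(-61921) = 3424788589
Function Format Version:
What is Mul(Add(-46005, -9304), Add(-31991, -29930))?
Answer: 3424788589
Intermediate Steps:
Mul(Add(-46005, -9304), Add(-31991, -29930)) = Mul(-55309, -61921) = 3424788589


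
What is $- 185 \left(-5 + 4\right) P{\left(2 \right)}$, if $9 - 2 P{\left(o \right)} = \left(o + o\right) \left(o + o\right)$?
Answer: $- \frac{1295}{2} \approx -647.5$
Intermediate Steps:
$P{\left(o \right)} = \frac{9}{2} - 2 o^{2}$ ($P{\left(o \right)} = \frac{9}{2} - \frac{\left(o + o\right) \left(o + o\right)}{2} = \frac{9}{2} - \frac{2 o 2 o}{2} = \frac{9}{2} - \frac{4 o^{2}}{2} = \frac{9}{2} - 2 o^{2}$)
$- 185 \left(-5 + 4\right) P{\left(2 \right)} = - 185 \left(-5 + 4\right) \left(\frac{9}{2} - 2 \cdot 2^{2}\right) = - 185 \left(- (\frac{9}{2} - 8)\right) = - 185 \left(\left(-1\right) \left(- \frac{7}{2}\right)\right) = \left(-185\right) \frac{7}{2} = - \frac{1295}{2}$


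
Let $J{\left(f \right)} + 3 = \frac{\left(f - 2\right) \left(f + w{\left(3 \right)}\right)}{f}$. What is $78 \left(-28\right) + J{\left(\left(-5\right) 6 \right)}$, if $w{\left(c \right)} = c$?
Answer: $- \frac{11079}{5} \approx -2215.8$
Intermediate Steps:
$J{\left(f \right)} = -3 + \frac{\left(-2 + f\right) \left(3 + f\right)}{f}$ ($J{\left(f \right)} = -3 + \frac{\left(f - 2\right) \left(f + 3\right)}{f} = -3 + \frac{\left(-2 + f\right) \left(3 + f\right)}{f}$)
$78 \left(-28\right) + J{\left(\left(-5\right) 6 \right)} = 78 \left(-28\right) - \left(32 - \frac{1}{5}\right) = -2184 - \left(32 - \frac{1}{5}\right) = -2184 - \frac{159}{5} = - \frac{11079}{5}$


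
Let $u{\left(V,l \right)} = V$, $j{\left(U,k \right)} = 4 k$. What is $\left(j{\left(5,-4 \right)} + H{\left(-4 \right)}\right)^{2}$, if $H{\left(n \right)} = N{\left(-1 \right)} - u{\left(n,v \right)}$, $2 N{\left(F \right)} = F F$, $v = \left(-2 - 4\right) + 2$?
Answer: $\frac{529}{4} \approx 132.25$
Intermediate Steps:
$v = -4$ ($v = -6 + 2 = -4$)
$N{\left(F \right)} = \frac{F^{2}}{2}$ ($N{\left(F \right)} = \frac{F F}{2} = \frac{F^{2}}{2}$)
$H{\left(n \right)} = \frac{1}{2} - n$ ($H{\left(n \right)} = \frac{\left(-1\right)^{2}}{2} - n = \frac{1}{2} \cdot 1 - n = \frac{1}{2} - n$)
$\left(j{\left(5,-4 \right)} + H{\left(-4 \right)}\right)^{2} = \left(4 \left(-4\right) + \left(\frac{1}{2} - -4\right)\right)^{2} = \left(-16 + \left(\frac{1}{2} + 4\right)\right)^{2} = \left(-16 + \frac{9}{2}\right)^{2} = \left(- \frac{23}{2}\right)^{2} = \frac{529}{4}$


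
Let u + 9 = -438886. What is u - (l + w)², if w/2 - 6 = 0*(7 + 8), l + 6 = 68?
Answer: -444371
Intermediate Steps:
u = -438895 (u = -9 - 438886 = -438895)
l = 62 (l = -6 + 68 = 62)
w = 12 (w = 12 + 2*(0*(7 + 8)) = 12 + 2*(0*15) = 12 + 2*0 = 12 + 0 = 12)
u - (l + w)² = -438895 - (62 + 12)² = -438895 - 1*74² = -438895 - 1*5476 = -438895 - 5476 = -444371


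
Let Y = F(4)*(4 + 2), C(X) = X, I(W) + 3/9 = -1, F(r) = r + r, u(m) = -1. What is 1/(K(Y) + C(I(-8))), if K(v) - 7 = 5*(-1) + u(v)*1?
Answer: -3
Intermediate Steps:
F(r) = 2*r
I(W) = -4/3 (I(W) = -⅓ - 1 = -4/3)
Y = 48 (Y = (2*4)*(4 + 2) = 8*6 = 48)
K(v) = 1 (K(v) = 7 + (5*(-1) - 1*1) = 7 + (-5 - 1) = 7 - 6 = 1)
1/(K(Y) + C(I(-8))) = 1/(1 - 4/3) = 1/(-⅓) = -3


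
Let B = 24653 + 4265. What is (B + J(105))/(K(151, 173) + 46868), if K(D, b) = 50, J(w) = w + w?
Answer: 14564/23459 ≈ 0.62083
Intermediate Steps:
J(w) = 2*w
B = 28918
(B + J(105))/(K(151, 173) + 46868) = (28918 + 2*105)/(50 + 46868) = (28918 + 210)/46918 = 29128*(1/46918) = 14564/23459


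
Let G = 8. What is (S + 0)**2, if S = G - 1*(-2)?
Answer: 100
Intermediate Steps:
S = 10 (S = 8 - 1*(-2) = 8 + 2 = 10)
(S + 0)**2 = (10 + 0)**2 = 10**2 = 100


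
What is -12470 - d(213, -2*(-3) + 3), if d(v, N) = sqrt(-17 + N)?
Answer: -12470 - 2*I*sqrt(2) ≈ -12470.0 - 2.8284*I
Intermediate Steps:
-12470 - d(213, -2*(-3) + 3) = -12470 - sqrt(-17 + (-2*(-3) + 3)) = -12470 - sqrt(-17 + (6 + 3)) = -12470 - sqrt(-17 + 9) = -12470 - sqrt(-8) = -12470 - 2*I*sqrt(2)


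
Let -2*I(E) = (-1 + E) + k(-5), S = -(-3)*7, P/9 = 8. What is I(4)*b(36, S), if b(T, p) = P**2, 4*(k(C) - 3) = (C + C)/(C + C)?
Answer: -16200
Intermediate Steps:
P = 72 (P = 9*8 = 72)
S = 21 (S = -1*(-21) = 21)
k(C) = 13/4 (k(C) = 3 + ((C + C)/(C + C))/4 = 3 + ((2*C)/((2*C)))/4 = 3 + ((2*C)*(1/(2*C)))/4 = 3 + (1/4)*1 = 3 + 1/4 = 13/4)
b(T, p) = 5184 (b(T, p) = 72**2 = 5184)
I(E) = -9/8 - E/2 (I(E) = -((-1 + E) + 13/4)/2 = -(9/4 + E)/2 = -9/8 - E/2)
I(4)*b(36, S) = (-9/8 - 1/2*4)*5184 = (-9/8 - 2)*5184 = -25/8*5184 = -16200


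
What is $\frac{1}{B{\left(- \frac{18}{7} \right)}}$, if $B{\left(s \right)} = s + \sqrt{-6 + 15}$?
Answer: $\frac{7}{3} \approx 2.3333$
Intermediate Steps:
$B{\left(s \right)} = 3 + s$ ($B{\left(s \right)} = s + \sqrt{9} = s + 3 = 3 + s$)
$\frac{1}{B{\left(- \frac{18}{7} \right)}} = \frac{1}{3 - \frac{18}{7}} = \frac{1}{\frac{3}{7}} = \frac{7}{3}$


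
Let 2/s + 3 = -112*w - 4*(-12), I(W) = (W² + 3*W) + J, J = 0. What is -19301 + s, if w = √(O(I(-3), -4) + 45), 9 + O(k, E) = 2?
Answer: -9161161837/474647 - 224*√38/474647 ≈ -19301.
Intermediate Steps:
I(W) = W² + 3*W (I(W) = (W² + 3*W) + 0 = W² + 3*W)
O(k, E) = -7 (O(k, E) = -9 + 2 = -7)
w = √38 (w = √(-7 + 45) = √38 ≈ 6.1644)
s = 2/(45 - 112*√38) (s = 2/(-3 + (-112*√38 - 4*(-12))) = 2/(-3 + (-112*√38 + 48)) = 2/(-3 + (48 - 112*√38)) = 2/(45 - 112*√38) ≈ -0.0030988)
-19301 + s = -19301 + (-90/474647 - 224*√38/474647) = -9161161837/474647 - 224*√38/474647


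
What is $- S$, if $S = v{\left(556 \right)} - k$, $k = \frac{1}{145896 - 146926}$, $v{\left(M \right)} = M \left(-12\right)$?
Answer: $\frac{6872159}{1030} \approx 6672.0$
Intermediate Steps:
$v{\left(M \right)} = - 12 M$
$k = - \frac{1}{1030}$ ($k = \frac{1}{-1030} = - \frac{1}{1030} \approx -0.00097087$)
$S = - \frac{6872159}{1030}$ ($S = \left(-12\right) 556 - - \frac{1}{1030} = -6672 + \frac{1}{1030} = - \frac{6872159}{1030} \approx -6672.0$)
$- S = \left(-1\right) \left(- \frac{6872159}{1030}\right) = \frac{6872159}{1030}$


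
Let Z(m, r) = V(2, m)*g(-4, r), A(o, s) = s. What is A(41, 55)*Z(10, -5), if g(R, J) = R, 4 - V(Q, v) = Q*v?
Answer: 3520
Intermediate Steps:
V(Q, v) = 4 - Q*v
Z(m, r) = -16 + 8*m (Z(m, r) = (4 - 1*2*m)*(-4) = (4 - 2*m)*(-4) = -16 + 8*m)
A(41, 55)*Z(10, -5) = 55*(-16 + 8*10) = 55*(-16 + 80) = 55*64 = 3520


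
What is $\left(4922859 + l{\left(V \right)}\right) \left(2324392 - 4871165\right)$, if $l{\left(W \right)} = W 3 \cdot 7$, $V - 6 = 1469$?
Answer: $-12616290677682$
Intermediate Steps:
$V = 1475$ ($V = 6 + 1469 = 1475$)
$l{\left(W \right)} = 21 W$ ($l{\left(W \right)} = 3 W 7 = 21 W$)
$\left(4922859 + l{\left(V \right)}\right) \left(2324392 - 4871165\right) = \left(4922859 + 21 \cdot 1475\right) \left(2324392 - 4871165\right) = \left(4922859 + 30975\right) \left(-2546773\right) = 4953834 \left(-2546773\right) = -12616290677682$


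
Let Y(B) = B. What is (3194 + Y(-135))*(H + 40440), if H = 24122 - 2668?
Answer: 189333746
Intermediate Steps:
H = 21454
(3194 + Y(-135))*(H + 40440) = (3194 - 135)*(21454 + 40440) = 3059*61894 = 189333746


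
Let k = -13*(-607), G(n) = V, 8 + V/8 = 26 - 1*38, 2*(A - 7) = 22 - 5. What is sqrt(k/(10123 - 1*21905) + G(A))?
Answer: I*sqrt(22303455602)/11782 ≈ 12.676*I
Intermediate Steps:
A = 31/2 (A = 7 + (22 - 5)/2 = 7 + (1/2)*17 = 7 + 17/2 = 31/2 ≈ 15.500)
V = -160 (V = -64 + 8*(26 - 1*38) = -64 + 8*(26 - 38) = -64 + 8*(-12) = -64 - 96 = -160)
G(n) = -160
k = 7891
sqrt(k/(10123 - 1*21905) + G(A)) = sqrt(7891/(10123 - 1*21905) - 160) = sqrt(7891/(10123 - 21905) - 160) = sqrt(7891/(-11782) - 160) = sqrt(7891*(-1/11782) - 160) = sqrt(-7891/11782 - 160) = sqrt(-1893011/11782) = I*sqrt(22303455602)/11782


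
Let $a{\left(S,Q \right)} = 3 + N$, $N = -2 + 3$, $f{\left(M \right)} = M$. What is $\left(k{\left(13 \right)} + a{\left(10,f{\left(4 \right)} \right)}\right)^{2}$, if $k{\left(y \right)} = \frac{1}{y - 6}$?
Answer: $\frac{841}{49} \approx 17.163$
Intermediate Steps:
$k{\left(y \right)} = \frac{1}{-6 + y}$
$N = 1$
$a{\left(S,Q \right)} = 4$ ($a{\left(S,Q \right)} = 3 + 1 = 4$)
$\left(k{\left(13 \right)} + a{\left(10,f{\left(4 \right)} \right)}\right)^{2} = \left(\frac{1}{-6 + 13} + 4\right)^{2} = \left(\frac{1}{7} + 4\right)^{2} = \left(\frac{29}{7}\right)^{2} = \frac{841}{49}$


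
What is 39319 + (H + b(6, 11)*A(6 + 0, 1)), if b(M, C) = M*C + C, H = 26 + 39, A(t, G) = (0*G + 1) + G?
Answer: 39538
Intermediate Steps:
A(t, G) = 1 + G (A(t, G) = (0 + 1) + G = 1 + G)
H = 65
b(M, C) = C + C*M (b(M, C) = C*M + C = C + C*M)
39319 + (H + b(6, 11)*A(6 + 0, 1)) = 39319 + (65 + (11*(1 + 6))*(1 + 1)) = 39319 + (65 + (11*7)*2) = 39319 + (65 + 77*2) = 39319 + (65 + 154) = 39319 + 219 = 39538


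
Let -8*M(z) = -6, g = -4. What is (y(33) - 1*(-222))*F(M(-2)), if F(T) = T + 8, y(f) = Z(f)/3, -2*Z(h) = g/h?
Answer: 192325/99 ≈ 1942.7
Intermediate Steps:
M(z) = ¾ (M(z) = -⅛*(-6) = ¾)
Z(h) = 2/h (Z(h) = -(-2)/h = 2/h)
y(f) = 2/(3*f) (y(f) = (2/f)/3 = (2/f)*(⅓) = 2/(3*f))
F(T) = 8 + T
(y(33) - 1*(-222))*F(M(-2)) = ((⅔)/33 - 1*(-222))*(8 + ¾) = ((⅔)*(1/33) + 222)*(35/4) = (2/99 + 222)*(35/4) = (21980/99)*(35/4) = 192325/99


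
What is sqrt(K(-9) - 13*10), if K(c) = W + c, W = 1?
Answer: I*sqrt(138) ≈ 11.747*I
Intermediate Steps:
K(c) = 1 + c
sqrt(K(-9) - 13*10) = sqrt((1 - 9) - 13*10) = sqrt(-8 - 130) = sqrt(-138) = I*sqrt(138)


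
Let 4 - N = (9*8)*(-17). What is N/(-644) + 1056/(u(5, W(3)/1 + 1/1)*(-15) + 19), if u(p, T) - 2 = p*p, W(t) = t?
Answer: -144259/31073 ≈ -4.6426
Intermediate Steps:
u(p, T) = 2 + p**2 (u(p, T) = 2 + p*p = 2 + p**2)
N = 1228 (N = 4 - 9*8*(-17) = 4 - 72*(-17) = 4 - 1*(-1224) = 4 + 1224 = 1228)
N/(-644) + 1056/(u(5, W(3)/1 + 1/1)*(-15) + 19) = 1228/(-644) + 1056/((2 + 5**2)*(-15) + 19) = 1228*(-1/644) + 1056/((2 + 25)*(-15) + 19) = -307/161 + 1056/(27*(-15) + 19) = -307/161 + 1056/(-405 + 19) = -307/161 + 1056/(-386) = -307/161 + 1056*(-1/386) = -307/161 - 528/193 = -144259/31073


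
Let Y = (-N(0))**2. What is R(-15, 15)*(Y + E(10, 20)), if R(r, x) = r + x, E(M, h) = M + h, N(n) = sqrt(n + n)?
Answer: 0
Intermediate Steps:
N(n) = sqrt(2)*sqrt(n) (N(n) = sqrt(2*n) = sqrt(2)*sqrt(n))
Y = 0 (Y = (-sqrt(2)*sqrt(0))**2 = (-sqrt(2)*0)**2 = (-1*0)**2 = 0**2 = 0)
R(-15, 15)*(Y + E(10, 20)) = (-15 + 15)*(0 + (10 + 20)) = 0*(0 + 30) = 0*30 = 0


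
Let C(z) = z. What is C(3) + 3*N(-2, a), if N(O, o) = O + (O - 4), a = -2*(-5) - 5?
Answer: -21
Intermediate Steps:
a = 5 (a = 10 - 5 = 5)
N(O, o) = -4 + 2*O (N(O, o) = O + (-4 + O) = -4 + 2*O)
C(3) + 3*N(-2, a) = 3 + 3*(-4 + 2*(-2)) = 3 + 3*(-4 - 4) = 3 + 3*(-8) = 3 - 24 = -21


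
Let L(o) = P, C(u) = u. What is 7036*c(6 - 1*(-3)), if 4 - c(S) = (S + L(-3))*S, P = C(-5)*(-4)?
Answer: -1808252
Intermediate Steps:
P = 20 (P = -5*(-4) = 20)
L(o) = 20
c(S) = 4 - S*(20 + S) (c(S) = 4 - (S + 20)*S = 4 - (20 + S)*S = 4 - S*(20 + S))
7036*c(6 - 1*(-3)) = 7036*(4 - (6 - 1*(-3))**2 - 20*(6 - 1*(-3))) = 7036*(4 - (6 + 3)**2 - 20*(6 + 3)) = 7036*(4 - 1*9**2 - 20*9) = 7036*(4 - 1*81 - 180) = 7036*(4 - 81 - 180) = 7036*(-257) = -1808252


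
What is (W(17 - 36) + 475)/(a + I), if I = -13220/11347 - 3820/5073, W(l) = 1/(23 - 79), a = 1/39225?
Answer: -2859926580656025/11548795257784 ≈ -247.64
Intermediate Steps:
a = 1/39225 ≈ 2.5494e-5
W(l) = -1/56 (W(l) = 1/(-56) = -1/56)
I = -110410600/57563331 (I = -13220*1/11347 - 3820*1/5073 = -13220/11347 - 3820/5073 = -110410600/57563331 ≈ -1.9181)
(W(17 - 36) + 475)/(a + I) = (-1/56 + 475)/(1/39225 - 110410600/57563331) = 26599/(56*(-1443599407223/752640552825)) = (26599/56)*(-752640552825/1443599407223) = -2859926580656025/11548795257784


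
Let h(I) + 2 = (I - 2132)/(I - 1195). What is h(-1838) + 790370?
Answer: 2397190114/3033 ≈ 7.9037e+5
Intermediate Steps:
h(I) = -2 + (-2132 + I)/(-1195 + I) (h(I) = -2 + (I - 2132)/(I - 1195) = -2 + (-2132 + I)/(-1195 + I))
h(-1838) + 790370 = (258 - 1*(-1838))/(-1195 - 1838) + 790370 = (258 + 1838)/(-3033) + 790370 = -1/3033*2096 + 790370 = -2096/3033 + 790370 = 2397190114/3033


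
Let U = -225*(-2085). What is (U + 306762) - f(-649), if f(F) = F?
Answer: 776536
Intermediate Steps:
U = 469125
(U + 306762) - f(-649) = (469125 + 306762) - 1*(-649) = 775887 + 649 = 776536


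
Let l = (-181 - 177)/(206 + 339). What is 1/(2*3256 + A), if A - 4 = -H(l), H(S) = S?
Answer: 545/3551578 ≈ 0.00015345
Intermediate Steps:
l = -358/545 ≈ -0.65688
A = 2538/545 (A = 4 - 1*(-358/545) = 4 + 358/545 = 2538/545 ≈ 4.6569)
1/(2*3256 + A) = 1/(2*3256 + 2538/545) = 1/(6512 + 2538/545) = 1/(3551578/545) = 545/3551578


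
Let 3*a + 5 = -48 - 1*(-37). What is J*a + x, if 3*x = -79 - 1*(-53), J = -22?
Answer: 326/3 ≈ 108.67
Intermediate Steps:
x = -26/3 (x = (-79 - 1*(-53))/3 = (-79 + 53)/3 = (1/3)*(-26) = -26/3 ≈ -8.6667)
a = -16/3 (a = -5/3 + (-48 - 1*(-37))/3 = -5/3 + (-48 + 37)/3 = -5/3 + (1/3)*(-11) = -5/3 - 11/3 = -16/3 ≈ -5.3333)
J*a + x = -22*(-16/3) - 26/3 = 352/3 - 26/3 = 326/3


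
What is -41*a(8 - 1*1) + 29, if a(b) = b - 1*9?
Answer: 111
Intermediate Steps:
a(b) = -9 + b (a(b) = b - 9 = -9 + b)
-41*a(8 - 1*1) + 29 = -41*(-9 + (8 - 1*1)) + 29 = -41*(-9 + (8 - 1)) + 29 = -41*(-9 + 7) + 29 = -41*(-2) + 29 = 82 + 29 = 111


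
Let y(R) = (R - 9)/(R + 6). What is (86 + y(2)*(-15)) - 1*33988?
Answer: -271111/8 ≈ -33889.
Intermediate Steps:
y(R) = (-9 + R)/(6 + R)
(86 + y(2)*(-15)) - 1*33988 = (86 + ((-9 + 2)/(6 + 2))*(-15)) - 1*33988 = (86 + (-7/8)*(-15)) - 33988 = (86 + ((⅛)*(-7))*(-15)) - 33988 = (86 - 7/8*(-15)) - 33988 = (86 + 105/8) - 33988 = 793/8 - 33988 = -271111/8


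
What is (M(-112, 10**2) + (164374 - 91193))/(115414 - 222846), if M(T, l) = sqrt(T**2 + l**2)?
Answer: -73181/107432 - sqrt(1409)/26858 ≈ -0.68258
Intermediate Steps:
(M(-112, 10**2) + (164374 - 91193))/(115414 - 222846) = (sqrt((-112)**2 + (10**2)**2) + (164374 - 91193))/(115414 - 222846) = (sqrt(12544 + 100**2) + 73181)/(-107432) = (sqrt(12544 + 10000) + 73181)*(-1/107432) = (sqrt(22544) + 73181)*(-1/107432) = (4*sqrt(1409) + 73181)*(-1/107432) = (73181 + 4*sqrt(1409))*(-1/107432) = -73181/107432 - sqrt(1409)/26858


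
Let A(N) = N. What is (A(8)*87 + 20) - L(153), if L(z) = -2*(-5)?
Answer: 706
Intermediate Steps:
L(z) = 10
(A(8)*87 + 20) - L(153) = (8*87 + 20) - 1*10 = (696 + 20) - 10 = 716 - 10 = 706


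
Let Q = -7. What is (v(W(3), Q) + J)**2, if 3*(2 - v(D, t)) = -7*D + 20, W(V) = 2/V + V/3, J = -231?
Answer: 4351396/81 ≈ 53721.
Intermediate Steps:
W(V) = 2/V + V/3 (W(V) = 2/V + V*(1/3) = 2/V + V/3)
v(D, t) = -14/3 + 7*D/3 (v(D, t) = 2 - (-7*D + 20)/3 = 2 - (20 - 7*D)/3 = 2 + (-20/3 + 7*D/3) = -14/3 + 7*D/3)
(v(W(3), Q) + J)**2 = ((-14/3 + 7*(2/3 + (1/3)*3)/3) - 231)**2 = ((-14/3 + 7*(2*(1/3) + 1)/3) - 231)**2 = ((-14/3 + 7*(2/3 + 1)/3) - 231)**2 = ((-14/3 + (7/3)*(5/3)) - 231)**2 = ((-14/3 + 35/9) - 231)**2 = (-7/9 - 231)**2 = (-2086/9)**2 = 4351396/81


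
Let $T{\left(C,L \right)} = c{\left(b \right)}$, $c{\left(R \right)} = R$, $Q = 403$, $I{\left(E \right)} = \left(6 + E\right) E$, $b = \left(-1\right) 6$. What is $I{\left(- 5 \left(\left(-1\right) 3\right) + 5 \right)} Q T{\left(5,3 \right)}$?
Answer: $-1257360$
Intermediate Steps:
$b = -6$
$I{\left(E \right)} = E \left(6 + E\right)$
$T{\left(C,L \right)} = -6$
$I{\left(- 5 \left(\left(-1\right) 3\right) + 5 \right)} Q T{\left(5,3 \right)} = \left(- 5 \left(\left(-1\right) 3\right) + 5\right) \left(6 - \left(-5 + 5 \left(\left(-1\right) 3\right)\right)\right) 403 \left(-6\right) = \left(\left(-5\right) \left(-3\right) + 5\right) \left(6 + \left(\left(-5\right) \left(-3\right) + 5\right)\right) 403 \left(-6\right) = \left(15 + 5\right) \left(6 + \left(15 + 5\right)\right) 403 \left(-6\right) = 20 \left(6 + 20\right) 403 \left(-6\right) = 20 \cdot 26 \cdot 403 \left(-6\right) = 520 \cdot 403 \left(-6\right) = 209560 \left(-6\right) = -1257360$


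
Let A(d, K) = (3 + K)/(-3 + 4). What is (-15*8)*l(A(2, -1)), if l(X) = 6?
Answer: -720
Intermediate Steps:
A(d, K) = 3 + K (A(d, K) = (3 + K)/1 = (3 + K)*1 = 3 + K)
(-15*8)*l(A(2, -1)) = -15*8*6 = -120*6 = -720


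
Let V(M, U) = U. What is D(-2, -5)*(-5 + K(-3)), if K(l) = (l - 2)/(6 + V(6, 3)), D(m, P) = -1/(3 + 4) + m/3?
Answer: 850/189 ≈ 4.4974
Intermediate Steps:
D(m, P) = -⅐ + m/3 (D(m, P) = -1/7 + m*(⅓) = -1*⅐ + m/3 = -⅐ + m/3)
K(l) = -2/9 + l/9 (K(l) = (l - 2)/(6 + 3) = (-2 + l)/9 = (-2 + l)*(⅑) = -2/9 + l/9)
D(-2, -5)*(-5 + K(-3)) = (-⅐ + (⅓)*(-2))*(-5 + (-2/9 + (⅑)*(-3))) = (-⅐ - ⅔)*(-5 + (-2/9 - ⅓)) = -17*(-5 - 5/9)/21 = -17/21*(-50/9) = 850/189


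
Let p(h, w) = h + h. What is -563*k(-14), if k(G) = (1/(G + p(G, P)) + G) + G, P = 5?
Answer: 662651/42 ≈ 15777.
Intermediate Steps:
p(h, w) = 2*h
k(G) = 2*G + 1/(3*G) (k(G) = (1/(G + 2*G) + G) + G = (1/(3*G) + G) + G = (G + 1/(3*G)) + G = 2*G + 1/(3*G))
-563*k(-14) = -563*(2*(-14) + (⅓)/(-14)) = -563*(-28 + (⅓)*(-1/14)) = -563*(-28 - 1/42) = -563*(-1177/42) = 662651/42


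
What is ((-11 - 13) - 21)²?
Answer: 2025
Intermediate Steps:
((-11 - 13) - 21)² = (-24 - 21)² = (-45)² = 2025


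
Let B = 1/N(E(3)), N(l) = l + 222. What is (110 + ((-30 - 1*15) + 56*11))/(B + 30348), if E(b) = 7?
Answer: 155949/6949693 ≈ 0.022440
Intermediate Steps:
N(l) = 222 + l
B = 1/229 (B = 1/(222 + 7) = 1/229 ≈ 0.0043668)
(110 + ((-30 - 1*15) + 56*11))/(B + 30348) = (110 + ((-30 - 1*15) + 56*11))/(1/229 + 30348) = (110 + ((-30 - 15) + 616))/(6949693/229) = (110 + (-45 + 616))*(229/6949693) = (110 + 571)*(229/6949693) = 681*(229/6949693) = 155949/6949693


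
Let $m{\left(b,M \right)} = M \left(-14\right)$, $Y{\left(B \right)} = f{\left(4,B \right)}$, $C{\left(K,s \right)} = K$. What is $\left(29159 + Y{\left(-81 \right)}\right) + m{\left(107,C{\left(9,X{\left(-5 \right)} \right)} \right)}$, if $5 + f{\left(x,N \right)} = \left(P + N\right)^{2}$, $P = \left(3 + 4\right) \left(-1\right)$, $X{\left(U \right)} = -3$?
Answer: $36772$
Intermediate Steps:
$P = -7$ ($P = 7 \left(-1\right) = -7$)
$f{\left(x,N \right)} = -5 + \left(-7 + N\right)^{2}$
$Y{\left(B \right)} = -5 + \left(-7 + B\right)^{2}$
$m{\left(b,M \right)} = - 14 M$
$\left(29159 + Y{\left(-81 \right)}\right) + m{\left(107,C{\left(9,X{\left(-5 \right)} \right)} \right)} = \left(29159 - \left(5 - \left(-7 - 81\right)^{2}\right)\right) - 126 = \left(29159 - \left(5 - \left(-88\right)^{2}\right)\right) - 126 = \left(29159 + \left(-5 + 7744\right)\right) - 126 = \left(29159 + 7739\right) - 126 = 36898 - 126 = 36772$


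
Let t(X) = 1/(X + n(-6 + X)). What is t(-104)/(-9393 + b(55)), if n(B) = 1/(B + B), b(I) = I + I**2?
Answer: 220/144447753 ≈ 1.5230e-6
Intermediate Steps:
n(B) = 1/(2*B)
t(X) = 1/(X + 1/(2*(-6 + X)))
t(-104)/(-9393 + b(55)) = (2*(-6 - 104)/(1 + 2*(-104)*(-6 - 104)))/(-9393 + 55*(1 + 55)) = (2*(-110)/(1 + 2*(-104)*(-110)))/(-9393 + 55*56) = (2*(-110)/(1 + 22880))/(-9393 + 3080) = (2*(-110)/22881)/(-6313) = (2*(1/22881)*(-110))*(-1/6313) = -220/22881*(-1/6313) = 220/144447753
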